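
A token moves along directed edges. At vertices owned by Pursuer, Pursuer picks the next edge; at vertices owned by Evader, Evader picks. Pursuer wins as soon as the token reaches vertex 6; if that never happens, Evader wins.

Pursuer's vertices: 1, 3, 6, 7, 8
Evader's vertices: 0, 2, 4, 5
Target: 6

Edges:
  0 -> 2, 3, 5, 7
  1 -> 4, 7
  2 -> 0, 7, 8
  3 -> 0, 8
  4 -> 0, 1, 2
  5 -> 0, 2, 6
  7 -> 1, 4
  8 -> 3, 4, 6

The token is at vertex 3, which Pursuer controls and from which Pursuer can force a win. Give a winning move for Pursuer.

A0 = {6}
A1: add {8} — 8 (Pursuer) has 8→6.
A2: add {3} — 3 (Pursuer) has 3→8.
A3 = A2; e.g. 0 (Evader) can still go to 2. Fixed point.
From 3, successor 8 is in the attractor (rank 1); the other successor 0 is not.

8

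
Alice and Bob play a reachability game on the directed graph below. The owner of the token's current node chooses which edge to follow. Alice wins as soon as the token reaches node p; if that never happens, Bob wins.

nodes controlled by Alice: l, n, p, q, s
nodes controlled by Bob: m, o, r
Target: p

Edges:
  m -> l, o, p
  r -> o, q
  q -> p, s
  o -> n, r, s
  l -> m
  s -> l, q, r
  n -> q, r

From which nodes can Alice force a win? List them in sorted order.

A0 = {p}
A1: add {q} — q (Alice) has q→p.
A2: add {n, s} — n (Alice) has n→q; s (Alice) has s→q.
A3 = A2; e.g. l (Alice) has no edge into A2. Fixed point.
Alice's winning region = {n, p, q, s}.

n, p, q, s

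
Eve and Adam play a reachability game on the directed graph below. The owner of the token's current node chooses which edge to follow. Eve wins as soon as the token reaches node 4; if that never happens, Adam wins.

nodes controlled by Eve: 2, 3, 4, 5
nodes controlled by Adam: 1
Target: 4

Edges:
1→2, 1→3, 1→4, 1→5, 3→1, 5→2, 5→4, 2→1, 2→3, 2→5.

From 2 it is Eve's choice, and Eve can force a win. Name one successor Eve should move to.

5

A0 = {4}
A1: add {5} — 5 (Eve) has 5→4.
A2: add {2} — 2 (Eve) has 2→5.
A3 = A2; e.g. 1 (Adam) can still go to 3. Fixed point.
From 2, successor 5 is in the attractor (rank 1); the other successors 1, 3 are not.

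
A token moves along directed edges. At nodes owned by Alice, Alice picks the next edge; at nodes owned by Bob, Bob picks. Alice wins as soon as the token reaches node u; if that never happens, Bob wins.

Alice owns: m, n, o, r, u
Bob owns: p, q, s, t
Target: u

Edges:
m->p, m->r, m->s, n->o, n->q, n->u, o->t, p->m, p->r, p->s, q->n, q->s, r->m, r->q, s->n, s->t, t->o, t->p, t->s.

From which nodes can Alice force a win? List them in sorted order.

n, u

A0 = {u}
A1: add {n} — n (Alice) has n→u.
A2 = A1; e.g. m (Alice) has no edge into A1. Fixed point.
Alice's winning region = {n, u}.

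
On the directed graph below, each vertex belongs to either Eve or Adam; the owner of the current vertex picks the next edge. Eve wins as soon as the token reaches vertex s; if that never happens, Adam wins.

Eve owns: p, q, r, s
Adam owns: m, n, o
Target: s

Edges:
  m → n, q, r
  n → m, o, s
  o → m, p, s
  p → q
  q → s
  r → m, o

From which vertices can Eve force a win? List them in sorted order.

p, q, s

A0 = {s}
A1: add {q} — q (Eve) has q→s.
A2: add {p} — p (Eve) has p→q.
A3 = A2; e.g. m (Adam) can still go to n. Fixed point.
Eve's winning region = {p, q, s}.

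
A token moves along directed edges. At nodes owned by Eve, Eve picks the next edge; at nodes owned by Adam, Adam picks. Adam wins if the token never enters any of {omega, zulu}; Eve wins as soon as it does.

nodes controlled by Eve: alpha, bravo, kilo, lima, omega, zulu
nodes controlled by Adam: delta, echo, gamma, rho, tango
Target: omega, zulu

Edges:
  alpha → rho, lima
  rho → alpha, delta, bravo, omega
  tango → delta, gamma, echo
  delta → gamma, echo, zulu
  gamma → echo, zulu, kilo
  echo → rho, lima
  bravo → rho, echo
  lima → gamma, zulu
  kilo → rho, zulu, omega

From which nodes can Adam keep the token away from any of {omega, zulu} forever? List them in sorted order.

A0 = {omega, zulu}
A1: add {kilo, lima} — lima (Eve) has lima→zulu; kilo (Eve) has kilo→zulu.
A2: add {alpha} — alpha (Eve) has alpha→lima.
A3 = A2; e.g. rho (Adam) can still go to delta. Fixed point.
Eve's attractor = {alpha, kilo, lima, omega, zulu}; Adam avoids the target exactly from the complement.

bravo, delta, echo, gamma, rho, tango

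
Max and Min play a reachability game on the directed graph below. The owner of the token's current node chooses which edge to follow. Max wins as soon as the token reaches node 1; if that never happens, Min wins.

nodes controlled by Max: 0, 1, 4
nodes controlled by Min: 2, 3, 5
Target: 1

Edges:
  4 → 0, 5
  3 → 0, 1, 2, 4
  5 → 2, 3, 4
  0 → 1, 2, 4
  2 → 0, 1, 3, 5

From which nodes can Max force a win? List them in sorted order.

0, 1, 4

A0 = {1}
A1: add {0} — 0 (Max) has 0→1.
A2: add {4} — 4 (Max) has 4→0.
A3 = A2; e.g. 2 (Min) can still go to 3. Fixed point.
Max's winning region = {0, 1, 4}.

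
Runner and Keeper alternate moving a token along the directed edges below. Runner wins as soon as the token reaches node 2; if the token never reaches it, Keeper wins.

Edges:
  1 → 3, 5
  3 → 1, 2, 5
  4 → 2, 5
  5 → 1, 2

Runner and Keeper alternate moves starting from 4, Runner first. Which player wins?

Track states (vertex, player-to-move).
A0 = {(2,Runner), (2,Keeper)}
A1: add {(3,Runner), (4,Runner), (5,Runner)}.
(4,Runner) ∈ A1 ⇒ Runner forces the target.

Runner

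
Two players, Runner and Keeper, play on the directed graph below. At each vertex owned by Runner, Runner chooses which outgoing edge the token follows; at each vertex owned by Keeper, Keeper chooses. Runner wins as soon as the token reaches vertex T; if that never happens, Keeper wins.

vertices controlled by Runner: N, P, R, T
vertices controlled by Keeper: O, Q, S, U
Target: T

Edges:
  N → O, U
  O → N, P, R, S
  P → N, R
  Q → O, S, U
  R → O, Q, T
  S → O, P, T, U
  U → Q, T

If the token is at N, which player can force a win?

A0 = {T}
A1: add {R} — R (Runner) has R→T.
A2: add {P} — P (Runner) has P→R.
A3 = A2; e.g. N (Runner) has no edge into A2. Fixed point.
N never enters the attractor, so Keeper can avoid the target forever.

Keeper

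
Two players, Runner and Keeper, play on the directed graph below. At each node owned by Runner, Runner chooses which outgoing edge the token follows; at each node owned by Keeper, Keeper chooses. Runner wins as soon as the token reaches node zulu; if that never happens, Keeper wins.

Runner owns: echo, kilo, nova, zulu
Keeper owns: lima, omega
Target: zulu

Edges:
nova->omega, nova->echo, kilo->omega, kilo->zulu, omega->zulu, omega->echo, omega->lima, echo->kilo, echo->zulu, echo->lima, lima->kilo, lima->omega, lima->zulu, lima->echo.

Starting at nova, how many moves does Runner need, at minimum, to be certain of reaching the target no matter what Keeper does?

A0 = {zulu}
A1: add {echo, kilo} — kilo (Runner) has kilo→zulu; echo (Runner) has echo→zulu.
A2: add {nova} — nova (Runner) has nova→echo.
A3 = A2; e.g. omega (Keeper) can still go to lima. Fixed point.
nova enters the attractor at level 2, so Runner can force the target in 2 moves from there.

2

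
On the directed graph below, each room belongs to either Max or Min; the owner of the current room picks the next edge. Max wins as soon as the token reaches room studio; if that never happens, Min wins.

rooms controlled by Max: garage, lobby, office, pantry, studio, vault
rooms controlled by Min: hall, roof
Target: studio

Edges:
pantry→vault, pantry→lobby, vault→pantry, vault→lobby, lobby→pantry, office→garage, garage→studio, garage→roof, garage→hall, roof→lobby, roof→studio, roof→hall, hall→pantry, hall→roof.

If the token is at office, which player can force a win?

Max

A0 = {studio}
A1: add {garage} — garage (Max) has garage→studio.
A2: add {office} — office (Max) has office→garage.
A3 = A2; e.g. pantry (Max) has no edge into A2. Fixed point.
office ∈ A2, so Max can force the target.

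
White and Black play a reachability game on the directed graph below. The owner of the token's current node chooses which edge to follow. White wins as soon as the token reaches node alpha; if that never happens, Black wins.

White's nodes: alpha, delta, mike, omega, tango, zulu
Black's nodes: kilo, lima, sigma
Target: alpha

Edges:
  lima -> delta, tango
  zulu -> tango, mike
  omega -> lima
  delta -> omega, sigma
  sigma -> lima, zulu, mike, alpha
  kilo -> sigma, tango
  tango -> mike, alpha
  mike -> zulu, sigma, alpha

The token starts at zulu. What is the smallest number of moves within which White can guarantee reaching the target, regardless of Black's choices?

2

A0 = {alpha}
A1: add {mike, tango} — tango (White) has tango→alpha; mike (White) has mike→alpha.
A2: add {zulu} — zulu (White) has zulu→tango.
A3 = A2; e.g. lima (Black) can still go to delta. Fixed point.
zulu enters the attractor at level 2, so White can force the target in 2 moves from there.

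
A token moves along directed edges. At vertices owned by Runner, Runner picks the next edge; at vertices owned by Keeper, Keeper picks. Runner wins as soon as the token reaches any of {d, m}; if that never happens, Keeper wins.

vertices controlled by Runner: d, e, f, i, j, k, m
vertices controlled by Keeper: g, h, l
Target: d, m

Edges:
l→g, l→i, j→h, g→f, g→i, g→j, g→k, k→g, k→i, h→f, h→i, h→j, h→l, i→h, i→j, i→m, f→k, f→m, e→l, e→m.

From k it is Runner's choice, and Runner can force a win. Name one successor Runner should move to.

A0 = {d, m}
A1: add {e, f, i} — e (Runner) has e→m; f (Runner) has f→m; i (Runner) has i→m.
A2: add {k} — k (Runner) has k→i.
A3 = A2; e.g. g (Keeper) can still go to j. Fixed point.
From k, successor i is in the attractor (rank 1); the other successor g is not.

i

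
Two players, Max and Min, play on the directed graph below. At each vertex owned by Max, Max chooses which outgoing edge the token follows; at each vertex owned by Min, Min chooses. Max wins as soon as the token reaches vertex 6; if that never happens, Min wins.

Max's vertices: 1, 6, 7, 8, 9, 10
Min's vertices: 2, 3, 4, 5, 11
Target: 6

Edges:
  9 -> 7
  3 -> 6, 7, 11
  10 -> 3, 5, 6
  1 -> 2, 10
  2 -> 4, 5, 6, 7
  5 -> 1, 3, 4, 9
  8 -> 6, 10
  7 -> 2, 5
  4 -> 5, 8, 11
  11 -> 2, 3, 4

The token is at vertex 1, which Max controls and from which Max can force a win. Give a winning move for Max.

10

A0 = {6}
A1: add {8, 10} — 8 (Max) has 8→6; 10 (Max) has 10→6.
A2: add {1} — 1 (Max) has 1→10.
A3 = A2; e.g. 2 (Min) can still go to 4. Fixed point.
From 1, successor 10 is in the attractor (rank 1); the other successor 2 is not.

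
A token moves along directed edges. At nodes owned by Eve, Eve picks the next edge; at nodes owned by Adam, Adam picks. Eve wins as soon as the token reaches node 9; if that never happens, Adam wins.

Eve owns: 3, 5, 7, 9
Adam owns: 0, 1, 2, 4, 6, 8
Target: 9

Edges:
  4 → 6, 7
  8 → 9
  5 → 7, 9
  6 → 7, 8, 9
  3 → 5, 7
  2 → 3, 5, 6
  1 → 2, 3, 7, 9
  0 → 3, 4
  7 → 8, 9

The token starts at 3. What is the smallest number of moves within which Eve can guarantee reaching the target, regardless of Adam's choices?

A0 = {9}
A1: add {5, 7, 8} — 5 (Eve) has 5→9; 7 (Eve) has 7→9; 8 (Adam): all of {9} already in.
A2: add {3, 6} — 3 (Eve) has 3→5; 6 (Adam): all of {7, 8, 9} already in.
3 enters the attractor at level 2, so Eve can force the target in 2 moves from there.

2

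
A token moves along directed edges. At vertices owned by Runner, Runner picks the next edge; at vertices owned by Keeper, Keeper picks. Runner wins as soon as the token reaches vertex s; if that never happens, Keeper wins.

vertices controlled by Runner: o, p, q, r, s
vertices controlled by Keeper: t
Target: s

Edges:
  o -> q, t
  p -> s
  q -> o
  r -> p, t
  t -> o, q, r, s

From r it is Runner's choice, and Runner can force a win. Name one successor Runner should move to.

p

A0 = {s}
A1: add {p} — p (Runner) has p→s.
A2: add {r} — r (Runner) has r→p.
A3 = A2; e.g. o (Runner) has no edge into A2. Fixed point.
From r, successor p is in the attractor (rank 1); the other successor t is not.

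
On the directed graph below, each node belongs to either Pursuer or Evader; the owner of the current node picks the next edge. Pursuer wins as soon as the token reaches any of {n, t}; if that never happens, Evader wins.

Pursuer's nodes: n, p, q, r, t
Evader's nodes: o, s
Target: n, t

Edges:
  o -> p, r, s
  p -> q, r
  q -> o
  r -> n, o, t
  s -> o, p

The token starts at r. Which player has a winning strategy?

A0 = {n, t}
A1: add {r} — r (Pursuer) has r→n.
r ∈ A1, so Pursuer can force the target.

Pursuer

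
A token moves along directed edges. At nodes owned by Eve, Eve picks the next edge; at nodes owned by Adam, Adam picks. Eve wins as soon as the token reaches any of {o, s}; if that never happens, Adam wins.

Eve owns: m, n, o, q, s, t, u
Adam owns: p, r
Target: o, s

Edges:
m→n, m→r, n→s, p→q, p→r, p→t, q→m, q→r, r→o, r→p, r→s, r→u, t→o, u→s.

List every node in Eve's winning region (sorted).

m, n, o, q, s, t, u

A0 = {o, s}
A1: add {n, t, u} — n (Eve) has n→s; t (Eve) has t→o; u (Eve) has u→s.
A2: add {m} — m (Eve) has m→n.
A3: add {q} — q (Eve) has q→m.
A4 = A3; e.g. p (Adam) can still go to r. Fixed point.
Eve's winning region = {m, n, o, q, s, t, u}.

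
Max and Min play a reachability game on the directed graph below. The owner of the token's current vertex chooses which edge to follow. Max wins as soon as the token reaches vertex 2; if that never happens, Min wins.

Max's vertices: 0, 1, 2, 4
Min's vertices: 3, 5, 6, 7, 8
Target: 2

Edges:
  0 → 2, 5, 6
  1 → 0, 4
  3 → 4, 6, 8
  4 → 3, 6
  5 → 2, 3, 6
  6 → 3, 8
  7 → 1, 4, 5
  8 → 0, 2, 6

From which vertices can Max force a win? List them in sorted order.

0, 1, 2

A0 = {2}
A1: add {0} — 0 (Max) has 0→2.
A2: add {1} — 1 (Max) has 1→0.
A3 = A2; e.g. 3 (Min) can still go to 4. Fixed point.
Max's winning region = {0, 1, 2}.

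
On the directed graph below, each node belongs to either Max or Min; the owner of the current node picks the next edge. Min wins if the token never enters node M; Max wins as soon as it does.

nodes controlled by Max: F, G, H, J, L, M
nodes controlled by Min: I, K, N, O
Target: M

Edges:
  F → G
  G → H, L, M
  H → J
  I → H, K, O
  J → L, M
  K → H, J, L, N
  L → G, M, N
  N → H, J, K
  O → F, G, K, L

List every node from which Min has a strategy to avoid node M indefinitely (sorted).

I, K, N, O

A0 = {M}
A1: add {G, J, L} — G (Max) has G→M; J (Max) has J→M; L (Max) has L→M.
A2: add {F, H} — F (Max) has F→G; H (Max) has H→J.
A3 = A2; e.g. I (Min) can still go to K. Fixed point.
Max's attractor = {F, G, H, J, L, M}; Min avoids the target exactly from the complement.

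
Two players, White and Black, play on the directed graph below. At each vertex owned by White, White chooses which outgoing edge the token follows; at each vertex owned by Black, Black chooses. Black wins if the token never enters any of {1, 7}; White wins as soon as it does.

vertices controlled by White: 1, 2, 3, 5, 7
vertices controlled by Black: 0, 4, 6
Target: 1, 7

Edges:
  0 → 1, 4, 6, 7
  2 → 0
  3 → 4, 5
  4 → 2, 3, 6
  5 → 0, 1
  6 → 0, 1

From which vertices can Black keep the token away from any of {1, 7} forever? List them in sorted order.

0, 2, 4, 6

A0 = {1, 7}
A1: add {5} — 5 (White) has 5→1.
A2: add {3} — 3 (White) has 3→5.
A3 = A2; e.g. 0 (Black) can still go to 4. Fixed point.
White's attractor = {1, 3, 5, 7}; Black avoids the target exactly from the complement.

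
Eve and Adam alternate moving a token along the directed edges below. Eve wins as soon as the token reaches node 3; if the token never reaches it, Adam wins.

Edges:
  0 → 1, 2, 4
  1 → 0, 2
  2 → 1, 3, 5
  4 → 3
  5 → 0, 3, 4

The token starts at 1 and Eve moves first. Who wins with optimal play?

Track states (vertex, player-to-move).
A0 = {(3,Eve), (3,Adam)}
A1: add {(2,Eve), (4,Eve), (4,Adam), (5,Eve)}.
A2: add {(0,Eve)}.
A3: add {(1,Adam), (5,Adam)}.
A4 = A3; e.g. (0,Adam) stays out. (1,Eve) never enters ⇒ Adam avoids the target.

Adam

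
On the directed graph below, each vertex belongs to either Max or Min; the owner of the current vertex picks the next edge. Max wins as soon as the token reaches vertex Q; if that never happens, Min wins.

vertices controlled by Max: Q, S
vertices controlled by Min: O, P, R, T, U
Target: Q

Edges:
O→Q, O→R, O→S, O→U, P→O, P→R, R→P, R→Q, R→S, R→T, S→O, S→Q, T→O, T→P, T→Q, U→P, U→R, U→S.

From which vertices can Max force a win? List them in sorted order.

A0 = {Q}
A1: add {S} — S (Max) has S→Q.
A2 = A1; e.g. O (Min) can still go to R. Fixed point.
Max's winning region = {Q, S}.

Q, S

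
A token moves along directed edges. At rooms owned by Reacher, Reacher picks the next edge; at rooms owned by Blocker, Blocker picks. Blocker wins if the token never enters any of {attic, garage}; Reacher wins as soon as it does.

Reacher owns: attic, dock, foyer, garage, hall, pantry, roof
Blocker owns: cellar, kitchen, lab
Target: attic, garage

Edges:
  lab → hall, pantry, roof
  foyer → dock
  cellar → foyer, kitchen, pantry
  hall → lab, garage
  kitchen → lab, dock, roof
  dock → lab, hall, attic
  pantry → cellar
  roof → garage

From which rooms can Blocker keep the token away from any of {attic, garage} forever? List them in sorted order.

A0 = {attic, garage}
A1: add {dock, hall, roof} — hall (Reacher) has hall→garage; dock (Reacher) has dock→attic; roof (Reacher) has roof→garage.
A2: add {foyer} — foyer (Reacher) has foyer→dock.
A3 = A2; e.g. lab (Blocker) can still go to pantry. Fixed point.
Reacher's attractor = {attic, dock, foyer, garage, hall, roof}; Blocker avoids the target exactly from the complement.

cellar, kitchen, lab, pantry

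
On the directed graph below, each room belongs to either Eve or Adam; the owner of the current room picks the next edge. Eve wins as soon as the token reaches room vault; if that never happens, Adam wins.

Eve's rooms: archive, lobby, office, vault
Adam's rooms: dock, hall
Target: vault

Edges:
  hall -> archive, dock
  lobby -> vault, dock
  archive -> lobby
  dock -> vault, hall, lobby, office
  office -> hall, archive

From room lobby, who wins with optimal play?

A0 = {vault}
A1: add {lobby} — lobby (Eve) has lobby→vault.
lobby ∈ A1, so Eve can force the target.

Eve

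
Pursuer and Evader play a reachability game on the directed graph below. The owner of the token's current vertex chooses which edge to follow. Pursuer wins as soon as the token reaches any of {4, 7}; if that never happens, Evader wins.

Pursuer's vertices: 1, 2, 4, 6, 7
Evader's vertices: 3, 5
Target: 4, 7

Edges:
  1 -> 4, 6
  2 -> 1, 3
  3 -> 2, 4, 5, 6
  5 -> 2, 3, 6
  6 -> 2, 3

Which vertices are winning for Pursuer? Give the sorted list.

A0 = {4, 7}
A1: add {1} — 1 (Pursuer) has 1→4.
A2: add {2} — 2 (Pursuer) has 2→1.
A3: add {6} — 6 (Pursuer) has 6→2.
A4 = A3; e.g. 3 (Evader) can still go to 5. Fixed point.
Pursuer's winning region = {1, 2, 4, 6, 7}.

1, 2, 4, 6, 7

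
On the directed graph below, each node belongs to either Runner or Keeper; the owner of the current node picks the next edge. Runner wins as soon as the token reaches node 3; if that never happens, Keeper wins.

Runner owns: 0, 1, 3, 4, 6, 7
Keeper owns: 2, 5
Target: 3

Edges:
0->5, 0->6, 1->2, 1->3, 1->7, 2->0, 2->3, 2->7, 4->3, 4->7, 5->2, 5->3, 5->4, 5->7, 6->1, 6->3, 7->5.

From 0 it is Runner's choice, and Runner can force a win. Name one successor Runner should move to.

6

A0 = {3}
A1: add {1, 4, 6} — 1 (Runner) has 1→3; 4 (Runner) has 4→3; 6 (Runner) has 6→3.
A2: add {0} — 0 (Runner) has 0→6.
A3 = A2; e.g. 2 (Keeper) can still go to 7. Fixed point.
From 0, successor 6 is in the attractor (rank 1); the other successor 5 is not.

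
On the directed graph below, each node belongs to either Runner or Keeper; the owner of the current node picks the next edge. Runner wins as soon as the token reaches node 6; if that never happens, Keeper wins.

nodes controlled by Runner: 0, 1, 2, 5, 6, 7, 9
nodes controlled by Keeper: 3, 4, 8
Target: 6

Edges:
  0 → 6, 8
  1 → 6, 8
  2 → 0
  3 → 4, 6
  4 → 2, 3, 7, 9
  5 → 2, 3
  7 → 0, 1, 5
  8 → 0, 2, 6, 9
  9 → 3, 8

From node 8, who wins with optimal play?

A0 = {6}
A1: add {0, 1} — 0 (Runner) has 0→6; 1 (Runner) has 1→6.
A2: add {2, 7} — 2 (Runner) has 2→0; 7 (Runner) has 7→0.
A3: add {5} — 5 (Runner) has 5→2.
A4 = A3; e.g. 3 (Keeper) can still go to 4. Fixed point.
8 never enters the attractor, so Keeper can avoid the target forever.

Keeper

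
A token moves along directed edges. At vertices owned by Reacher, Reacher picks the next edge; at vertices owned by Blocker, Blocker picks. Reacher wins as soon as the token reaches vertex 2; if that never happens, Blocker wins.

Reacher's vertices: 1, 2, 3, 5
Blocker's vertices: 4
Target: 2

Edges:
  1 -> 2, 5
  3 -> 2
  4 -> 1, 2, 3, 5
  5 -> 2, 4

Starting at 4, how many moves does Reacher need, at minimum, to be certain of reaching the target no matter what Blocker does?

2

A0 = {2}
A1: add {1, 3, 5} — 1 (Reacher) has 1→2; 3 (Reacher) has 3→2; 5 (Reacher) has 5→2.
A2: add {4} — 4 (Blocker): all of {1, 2, 3, 5} already in.
A2 = all vertices. Fixed point.
4 enters the attractor at level 2, so Reacher can force the target in 2 moves from there.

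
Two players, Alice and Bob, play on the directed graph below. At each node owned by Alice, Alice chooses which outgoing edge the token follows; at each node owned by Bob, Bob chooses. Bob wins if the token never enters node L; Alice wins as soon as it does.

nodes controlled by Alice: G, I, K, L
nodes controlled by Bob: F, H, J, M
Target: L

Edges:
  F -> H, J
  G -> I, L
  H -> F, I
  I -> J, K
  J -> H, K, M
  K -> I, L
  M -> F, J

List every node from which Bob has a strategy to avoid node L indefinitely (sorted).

F, H, J, M

A0 = {L}
A1: add {G, K} — G (Alice) has G→L; K (Alice) has K→L.
A2: add {I} — I (Alice) has I→K.
A3 = A2; e.g. F (Bob) can still go to H. Fixed point.
Alice's attractor = {G, I, K, L}; Bob avoids the target exactly from the complement.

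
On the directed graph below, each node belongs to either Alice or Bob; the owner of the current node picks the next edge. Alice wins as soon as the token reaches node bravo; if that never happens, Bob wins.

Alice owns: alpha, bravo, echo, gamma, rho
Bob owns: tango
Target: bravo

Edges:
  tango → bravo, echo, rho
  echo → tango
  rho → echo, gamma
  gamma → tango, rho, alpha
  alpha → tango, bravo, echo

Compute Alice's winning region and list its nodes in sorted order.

alpha, bravo, gamma, rho

A0 = {bravo}
A1: add {alpha} — alpha (Alice) has alpha→bravo.
A2: add {gamma} — gamma (Alice) has gamma→alpha.
A3: add {rho} — rho (Alice) has rho→gamma.
A4 = A3; e.g. tango (Bob) can still go to echo. Fixed point.
Alice's winning region = {alpha, bravo, gamma, rho}.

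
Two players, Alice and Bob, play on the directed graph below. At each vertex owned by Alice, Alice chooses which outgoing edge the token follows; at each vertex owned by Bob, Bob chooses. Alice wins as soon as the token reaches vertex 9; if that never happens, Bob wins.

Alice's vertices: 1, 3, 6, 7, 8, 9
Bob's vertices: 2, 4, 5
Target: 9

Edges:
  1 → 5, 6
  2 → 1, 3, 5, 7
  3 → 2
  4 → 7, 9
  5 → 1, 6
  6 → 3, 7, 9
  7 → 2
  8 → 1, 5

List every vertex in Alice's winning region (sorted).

1, 5, 6, 8, 9

A0 = {9}
A1: add {6} — 6 (Alice) has 6→9.
A2: add {1} — 1 (Alice) has 1→6.
A3: add {5, 8} — 5 (Bob): all of {1, 6} already in; 8 (Alice) has 8→1.
A4 = A3; e.g. 2 (Bob) can still go to 3. Fixed point.
Alice's winning region = {1, 5, 6, 8, 9}.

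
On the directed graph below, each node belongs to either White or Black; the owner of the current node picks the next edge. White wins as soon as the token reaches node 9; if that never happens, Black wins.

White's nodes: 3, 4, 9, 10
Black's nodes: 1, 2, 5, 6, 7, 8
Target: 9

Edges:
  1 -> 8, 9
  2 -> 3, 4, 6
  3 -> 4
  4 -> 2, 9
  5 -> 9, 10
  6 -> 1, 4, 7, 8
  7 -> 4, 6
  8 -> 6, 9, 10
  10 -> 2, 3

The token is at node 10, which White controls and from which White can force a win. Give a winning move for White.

3

A0 = {9}
A1: add {4} — 4 (White) has 4→9.
A2: add {3} — 3 (White) has 3→4.
A3: add {10} — 10 (White) has 10→3.
A4: add {5} — 5 (Black): all of {9, 10} already in.
A5 = A4; e.g. 1 (Black) can still go to 8. Fixed point.
From 10, successor 3 is in the attractor (rank 2); the other successor 2 is not.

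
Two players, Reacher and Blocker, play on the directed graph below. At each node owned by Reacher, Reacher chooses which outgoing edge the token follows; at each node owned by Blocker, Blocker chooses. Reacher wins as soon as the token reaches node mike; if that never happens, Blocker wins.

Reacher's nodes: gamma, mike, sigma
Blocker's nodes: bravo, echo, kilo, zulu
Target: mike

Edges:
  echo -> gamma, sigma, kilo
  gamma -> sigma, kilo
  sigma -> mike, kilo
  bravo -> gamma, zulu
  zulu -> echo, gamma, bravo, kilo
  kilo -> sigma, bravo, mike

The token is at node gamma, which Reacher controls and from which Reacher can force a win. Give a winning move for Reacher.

A0 = {mike}
A1: add {sigma} — sigma (Reacher) has sigma→mike.
A2: add {gamma} — gamma (Reacher) has gamma→sigma.
A3 = A2; e.g. echo (Blocker) can still go to kilo. Fixed point.
From gamma, successor sigma is in the attractor (rank 1); the other successor kilo is not.

sigma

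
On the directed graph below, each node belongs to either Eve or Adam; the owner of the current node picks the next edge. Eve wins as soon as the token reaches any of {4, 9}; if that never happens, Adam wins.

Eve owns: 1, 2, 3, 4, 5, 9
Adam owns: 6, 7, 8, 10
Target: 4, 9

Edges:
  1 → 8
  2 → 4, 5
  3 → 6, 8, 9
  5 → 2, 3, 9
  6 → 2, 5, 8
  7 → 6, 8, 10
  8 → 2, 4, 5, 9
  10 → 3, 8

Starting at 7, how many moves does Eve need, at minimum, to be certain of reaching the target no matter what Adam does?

A0 = {4, 9}
A1: add {2, 3, 5} — 2 (Eve) has 2→4; 3 (Eve) has 3→9; 5 (Eve) has 5→9.
A2: add {8} — 8 (Adam): all of {2, 4, 5, 9} already in.
A3: add {1, 6, 10} — 1 (Eve) has 1→8; 6 (Adam): all of {2, 5, 8} already in; 10 (Adam): all of {3, 8} already in.
A4: add {7} — 7 (Adam): all of {6, 8, 10} already in.
A4 = all vertices. Fixed point.
7 enters the attractor at level 4, so Eve can force the target in 4 moves from there.

4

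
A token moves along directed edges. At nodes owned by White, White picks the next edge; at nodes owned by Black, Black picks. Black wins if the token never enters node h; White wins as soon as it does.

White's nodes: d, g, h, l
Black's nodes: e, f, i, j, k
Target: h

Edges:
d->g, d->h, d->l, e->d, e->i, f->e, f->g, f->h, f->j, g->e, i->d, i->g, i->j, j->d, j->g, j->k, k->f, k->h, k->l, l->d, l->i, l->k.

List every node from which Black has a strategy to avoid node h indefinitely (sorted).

A0 = {h}
A1: add {d} — d (White) has d→h.
A2: add {l} — l (White) has l→d.
A3 = A2; e.g. e (Black) can still go to i. Fixed point.
White's attractor = {d, h, l}; Black avoids the target exactly from the complement.

e, f, g, i, j, k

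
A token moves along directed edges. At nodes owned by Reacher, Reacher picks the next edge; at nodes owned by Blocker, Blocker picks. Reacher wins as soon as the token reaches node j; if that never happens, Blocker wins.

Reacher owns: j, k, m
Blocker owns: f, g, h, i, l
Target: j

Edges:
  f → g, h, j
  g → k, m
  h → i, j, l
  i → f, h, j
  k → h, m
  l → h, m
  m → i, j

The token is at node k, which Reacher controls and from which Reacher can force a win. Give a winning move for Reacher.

A0 = {j}
A1: add {m} — m (Reacher) has m→j.
A2: add {k} — k (Reacher) has k→m.
A3: add {g} — g (Blocker): all of {k, m} already in.
A4 = A3; e.g. f (Blocker) can still go to h. Fixed point.
From k, successor m is in the attractor (rank 1); the other successor h is not.

m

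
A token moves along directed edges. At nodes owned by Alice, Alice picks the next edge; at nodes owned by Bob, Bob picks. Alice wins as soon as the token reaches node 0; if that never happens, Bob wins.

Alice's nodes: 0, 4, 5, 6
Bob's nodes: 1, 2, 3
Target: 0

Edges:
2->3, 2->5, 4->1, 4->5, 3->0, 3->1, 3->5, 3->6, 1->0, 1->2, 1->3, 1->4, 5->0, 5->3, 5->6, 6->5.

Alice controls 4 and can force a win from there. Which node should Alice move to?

5

A0 = {0}
A1: add {5} — 5 (Alice) has 5→0.
A2: add {4, 6} — 4 (Alice) has 4→5; 6 (Alice) has 6→5.
A3 = A2; e.g. 1 (Bob) can still go to 2. Fixed point.
From 4, successor 5 is in the attractor (rank 1); the other successor 1 is not.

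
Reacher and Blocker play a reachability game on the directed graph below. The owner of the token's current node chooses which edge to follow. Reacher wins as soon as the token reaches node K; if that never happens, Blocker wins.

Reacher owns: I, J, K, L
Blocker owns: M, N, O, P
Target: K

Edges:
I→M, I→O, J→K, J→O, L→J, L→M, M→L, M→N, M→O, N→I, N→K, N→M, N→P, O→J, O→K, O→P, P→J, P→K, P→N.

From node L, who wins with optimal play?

A0 = {K}
A1: add {J} — J (Reacher) has J→K.
A2: add {L} — L (Reacher) has L→J.
A3 = A2; e.g. I (Reacher) has no edge into A2. Fixed point.
L ∈ A2, so Reacher can force the target.

Reacher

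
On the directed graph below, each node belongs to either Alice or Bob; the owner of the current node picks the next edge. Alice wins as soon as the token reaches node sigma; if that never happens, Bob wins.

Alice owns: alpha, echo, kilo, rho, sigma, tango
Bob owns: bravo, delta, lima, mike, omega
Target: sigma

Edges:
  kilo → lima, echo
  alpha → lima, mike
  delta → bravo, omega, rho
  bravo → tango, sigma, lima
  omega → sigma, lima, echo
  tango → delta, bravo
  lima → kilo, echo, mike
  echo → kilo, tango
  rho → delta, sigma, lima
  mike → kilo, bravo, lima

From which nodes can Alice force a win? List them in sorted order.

A0 = {sigma}
A1: add {rho} — rho (Alice) has rho→sigma.
A2 = A1; e.g. kilo (Alice) has no edge into A1. Fixed point.
Alice's winning region = {rho, sigma}.

rho, sigma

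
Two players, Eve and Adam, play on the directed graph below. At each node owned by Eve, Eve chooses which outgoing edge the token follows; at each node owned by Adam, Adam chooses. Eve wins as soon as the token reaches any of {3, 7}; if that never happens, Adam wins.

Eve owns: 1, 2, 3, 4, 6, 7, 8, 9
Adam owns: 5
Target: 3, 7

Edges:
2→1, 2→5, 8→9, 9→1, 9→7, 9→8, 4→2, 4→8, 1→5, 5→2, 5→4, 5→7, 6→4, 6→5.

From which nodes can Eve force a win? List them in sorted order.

3, 4, 6, 7, 8, 9

A0 = {3, 7}
A1: add {9} — 9 (Eve) has 9→7.
A2: add {8} — 8 (Eve) has 8→9.
A3: add {4} — 4 (Eve) has 4→8.
A4: add {6} — 6 (Eve) has 6→4.
A5 = A4; e.g. 1 (Eve) has no edge into A4. Fixed point.
Eve's winning region = {3, 4, 6, 7, 8, 9}.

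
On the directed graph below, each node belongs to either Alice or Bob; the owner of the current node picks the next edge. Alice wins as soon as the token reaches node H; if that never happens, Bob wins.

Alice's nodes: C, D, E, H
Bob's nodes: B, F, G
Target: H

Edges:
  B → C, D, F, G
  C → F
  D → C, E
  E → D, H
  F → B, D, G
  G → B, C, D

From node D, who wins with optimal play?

Alice

A0 = {H}
A1: add {E} — E (Alice) has E→H.
A2: add {D} — D (Alice) has D→E.
A3 = A2; e.g. B (Bob) can still go to C. Fixed point.
D ∈ A2, so Alice can force the target.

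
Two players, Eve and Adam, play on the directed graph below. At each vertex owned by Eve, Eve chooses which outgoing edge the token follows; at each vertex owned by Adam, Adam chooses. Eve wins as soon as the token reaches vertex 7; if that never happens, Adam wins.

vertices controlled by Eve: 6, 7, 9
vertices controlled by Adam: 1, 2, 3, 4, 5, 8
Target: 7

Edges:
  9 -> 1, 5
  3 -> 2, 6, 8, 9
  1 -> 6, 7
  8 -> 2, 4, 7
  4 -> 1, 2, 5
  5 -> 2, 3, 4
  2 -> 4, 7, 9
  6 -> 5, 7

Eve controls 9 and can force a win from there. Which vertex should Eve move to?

A0 = {7}
A1: add {6} — 6 (Eve) has 6→7.
A2: add {1} — 1 (Adam): all of {6, 7} already in.
A3: add {9} — 9 (Eve) has 9→1.
A4 = A3; e.g. 2 (Adam) can still go to 4. Fixed point.
From 9, successor 1 is in the attractor (rank 2); the other successor 5 is not.

1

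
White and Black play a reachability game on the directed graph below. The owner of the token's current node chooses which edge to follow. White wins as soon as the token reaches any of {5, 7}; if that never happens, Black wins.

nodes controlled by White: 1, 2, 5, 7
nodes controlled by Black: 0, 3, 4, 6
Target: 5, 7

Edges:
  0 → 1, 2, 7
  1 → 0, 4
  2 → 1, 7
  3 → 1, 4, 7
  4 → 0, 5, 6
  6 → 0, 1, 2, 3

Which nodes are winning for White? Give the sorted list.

A0 = {5, 7}
A1: add {2} — 2 (White) has 2→7.
A2 = A1; e.g. 0 (Black) can still go to 1. Fixed point.
White's winning region = {2, 5, 7}.

2, 5, 7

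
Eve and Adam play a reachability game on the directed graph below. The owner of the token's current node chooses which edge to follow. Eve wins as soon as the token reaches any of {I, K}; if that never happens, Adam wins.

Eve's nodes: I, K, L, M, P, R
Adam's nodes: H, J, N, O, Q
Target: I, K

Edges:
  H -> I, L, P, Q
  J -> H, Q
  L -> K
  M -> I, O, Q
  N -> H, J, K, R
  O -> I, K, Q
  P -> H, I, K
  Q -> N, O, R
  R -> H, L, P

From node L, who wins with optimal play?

Eve

A0 = {I, K}
A1: add {L, M, P} — L (Eve) has L→K; M (Eve) has M→I; P (Eve) has P→I.
L ∈ A1, so Eve can force the target.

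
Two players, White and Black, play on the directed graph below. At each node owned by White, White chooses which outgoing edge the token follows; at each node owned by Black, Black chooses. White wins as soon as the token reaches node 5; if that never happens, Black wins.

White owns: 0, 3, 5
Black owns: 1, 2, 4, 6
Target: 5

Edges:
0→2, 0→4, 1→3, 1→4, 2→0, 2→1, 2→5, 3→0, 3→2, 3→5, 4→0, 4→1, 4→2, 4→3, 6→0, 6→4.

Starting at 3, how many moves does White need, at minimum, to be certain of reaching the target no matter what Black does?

1

A0 = {5}
A1: add {3} — 3 (White) has 3→5.
A2 = A1; e.g. 0 (White) has no edge into A1. Fixed point.
3 enters the attractor at level 1, so White can force the target in 1 move from there.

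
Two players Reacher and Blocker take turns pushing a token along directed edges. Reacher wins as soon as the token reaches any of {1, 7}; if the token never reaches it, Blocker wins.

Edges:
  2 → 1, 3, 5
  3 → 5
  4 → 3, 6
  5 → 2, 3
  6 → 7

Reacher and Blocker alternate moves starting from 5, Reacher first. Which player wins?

Blocker

Track states (vertex, player-to-move).
A0 = {(1,Reacher), (1,Blocker), (7,Reacher), (7,Blocker)}
A1: add {(2,Reacher), (6,Reacher), (6,Blocker)}.
A2: add {(4,Reacher)}.
A3 = A2; e.g. (2,Blocker) stays out. (5,Reacher) never enters ⇒ Blocker avoids the target.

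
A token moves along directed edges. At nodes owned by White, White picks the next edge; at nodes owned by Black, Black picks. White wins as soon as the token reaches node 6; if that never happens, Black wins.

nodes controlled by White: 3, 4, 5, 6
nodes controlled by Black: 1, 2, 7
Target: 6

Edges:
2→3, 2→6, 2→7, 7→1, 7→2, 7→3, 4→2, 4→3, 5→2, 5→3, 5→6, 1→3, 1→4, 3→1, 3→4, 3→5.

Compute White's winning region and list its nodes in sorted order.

1, 3, 4, 5, 6

A0 = {6}
A1: add {5} — 5 (White) has 5→6.
A2: add {3} — 3 (White) has 3→5.
A3: add {4} — 4 (White) has 4→3.
A4: add {1} — 1 (Black): all of {3, 4} already in.
A5 = A4; e.g. 2 (Black) can still go to 7. Fixed point.
White's winning region = {1, 3, 4, 5, 6}.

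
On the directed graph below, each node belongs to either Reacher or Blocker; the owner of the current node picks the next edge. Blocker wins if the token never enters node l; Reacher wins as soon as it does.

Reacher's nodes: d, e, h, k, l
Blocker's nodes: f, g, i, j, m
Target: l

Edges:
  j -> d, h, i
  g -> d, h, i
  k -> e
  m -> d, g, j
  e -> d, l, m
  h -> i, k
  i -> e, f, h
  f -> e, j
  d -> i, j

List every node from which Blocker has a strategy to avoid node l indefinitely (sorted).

d, f, g, i, j, m

A0 = {l}
A1: add {e} — e (Reacher) has e→l.
A2: add {k} — k (Reacher) has k→e.
A3: add {h} — h (Reacher) has h→k.
A4 = A3; e.g. d (Reacher) has no edge into A3. Fixed point.
Reacher's attractor = {e, h, k, l}; Blocker avoids the target exactly from the complement.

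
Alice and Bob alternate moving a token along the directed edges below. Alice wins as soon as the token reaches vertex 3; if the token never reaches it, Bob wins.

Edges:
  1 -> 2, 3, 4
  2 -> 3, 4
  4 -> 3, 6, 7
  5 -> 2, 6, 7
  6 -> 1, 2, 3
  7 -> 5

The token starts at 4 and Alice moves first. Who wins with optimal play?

Alice

Track states (vertex, player-to-move).
A0 = {(3,Alice), (3,Bob)}
A1: add {(1,Alice), (2,Alice), (4,Alice), (6,Alice)}.
(4,Alice) ∈ A1 ⇒ Alice forces the target.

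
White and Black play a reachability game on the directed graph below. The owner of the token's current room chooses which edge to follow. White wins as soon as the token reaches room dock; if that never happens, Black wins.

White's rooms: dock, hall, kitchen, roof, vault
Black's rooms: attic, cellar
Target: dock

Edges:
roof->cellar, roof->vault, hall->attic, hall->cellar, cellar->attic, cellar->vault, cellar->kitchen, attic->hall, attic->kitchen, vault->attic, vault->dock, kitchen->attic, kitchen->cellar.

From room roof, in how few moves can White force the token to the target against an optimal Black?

2

A0 = {dock}
A1: add {vault} — vault (White) has vault→dock.
A2: add {roof} — roof (White) has roof→vault.
A3 = A2; e.g. attic (Black) can still go to hall. Fixed point.
roof enters the attractor at level 2, so White can force the target in 2 moves from there.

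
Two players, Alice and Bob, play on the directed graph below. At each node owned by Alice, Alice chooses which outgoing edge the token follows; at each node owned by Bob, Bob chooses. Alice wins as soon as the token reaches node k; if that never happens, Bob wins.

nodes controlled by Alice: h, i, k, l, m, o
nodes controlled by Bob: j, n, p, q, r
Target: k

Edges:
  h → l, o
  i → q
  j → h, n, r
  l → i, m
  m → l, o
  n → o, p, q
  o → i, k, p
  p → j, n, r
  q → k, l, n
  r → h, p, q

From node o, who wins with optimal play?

A0 = {k}
A1: add {o} — o (Alice) has o→k.
o ∈ A1, so Alice can force the target.

Alice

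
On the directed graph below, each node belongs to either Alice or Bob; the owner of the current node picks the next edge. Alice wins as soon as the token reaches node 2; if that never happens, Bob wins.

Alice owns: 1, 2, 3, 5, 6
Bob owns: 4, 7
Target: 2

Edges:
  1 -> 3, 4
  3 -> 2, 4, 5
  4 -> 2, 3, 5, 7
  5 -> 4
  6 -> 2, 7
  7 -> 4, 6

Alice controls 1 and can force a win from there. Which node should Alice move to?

A0 = {2}
A1: add {3, 6} — 3 (Alice) has 3→2; 6 (Alice) has 6→2.
A2: add {1} — 1 (Alice) has 1→3.
A3 = A2; e.g. 4 (Bob) can still go to 5. Fixed point.
From 1, successor 3 is in the attractor (rank 1); the other successor 4 is not.

3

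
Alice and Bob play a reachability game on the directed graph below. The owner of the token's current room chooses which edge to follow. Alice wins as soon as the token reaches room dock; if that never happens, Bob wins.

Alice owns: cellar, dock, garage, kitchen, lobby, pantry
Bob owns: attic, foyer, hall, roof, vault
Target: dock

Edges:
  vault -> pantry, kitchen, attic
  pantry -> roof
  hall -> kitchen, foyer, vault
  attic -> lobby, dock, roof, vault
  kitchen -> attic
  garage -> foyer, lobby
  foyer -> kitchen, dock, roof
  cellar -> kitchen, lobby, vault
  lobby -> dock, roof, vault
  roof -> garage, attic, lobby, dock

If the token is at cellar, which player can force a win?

A0 = {dock}
A1: add {lobby} — lobby (Alice) has lobby→dock.
A2: add {cellar, garage} — garage (Alice) has garage→lobby; cellar (Alice) has cellar→lobby.
A3 = A2; e.g. pantry (Alice) has no edge into A2. Fixed point.
cellar ∈ A2, so Alice can force the target.

Alice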